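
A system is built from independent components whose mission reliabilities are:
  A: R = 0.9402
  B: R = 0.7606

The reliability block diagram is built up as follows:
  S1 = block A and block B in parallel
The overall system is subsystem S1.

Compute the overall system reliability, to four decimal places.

0.9857

Parallel (A and B): 1 − (1 − 0.940200)(1 − 0.760600) = 0.9857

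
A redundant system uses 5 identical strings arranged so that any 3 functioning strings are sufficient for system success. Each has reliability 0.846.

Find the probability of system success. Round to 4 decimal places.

0.9714

R = Σ_{i=3}^{5} C(5,i) p^i (1−p)^{5−i} with p = 0.846
C(5,3)·0.846^3·0.154^2 = 0.143599
C(5,4)·0.846^4·0.154^1 = 0.394432
C(5,5)·0.846^5·0.154^0 = 0.433363
Sum = 0.9714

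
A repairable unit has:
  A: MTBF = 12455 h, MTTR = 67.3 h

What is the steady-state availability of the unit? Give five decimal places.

0.99463

A(A) = MTBF/(MTBF+MTTR) = 12455/(12455+67.3) = 0.99463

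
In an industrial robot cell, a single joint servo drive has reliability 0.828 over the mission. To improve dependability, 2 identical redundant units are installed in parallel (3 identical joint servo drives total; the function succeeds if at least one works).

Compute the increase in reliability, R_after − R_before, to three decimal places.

0.167

R_before = 0.828
R_after = 1 − (1 − 0.828)^3 = 0.995
ΔR = 0.995 − 0.828 = 0.167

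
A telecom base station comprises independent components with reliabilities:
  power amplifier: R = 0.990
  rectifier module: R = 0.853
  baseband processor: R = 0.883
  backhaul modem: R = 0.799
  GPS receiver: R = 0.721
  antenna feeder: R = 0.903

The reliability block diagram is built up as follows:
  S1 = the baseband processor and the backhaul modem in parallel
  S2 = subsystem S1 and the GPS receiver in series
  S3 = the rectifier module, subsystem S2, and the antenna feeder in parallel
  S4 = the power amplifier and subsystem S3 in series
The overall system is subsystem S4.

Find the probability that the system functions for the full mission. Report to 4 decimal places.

0.9858

Parallel (baseband processor and backhaul modem): 1 − (1 − 0.883000)(1 − 0.799000) = 0.976483
Series ([0.976483] and GPS receiver): 0.976483 × 0.721000 = 0.704044
Parallel (rectifier module, [0.704044], and antenna feeder): 1 − (1 − 0.853000)(1 − 0.704044)(1 − 0.903000) = 0.995780
Series (power amplifier and [0.995780]): 0.990000 × 0.995780 = 0.9858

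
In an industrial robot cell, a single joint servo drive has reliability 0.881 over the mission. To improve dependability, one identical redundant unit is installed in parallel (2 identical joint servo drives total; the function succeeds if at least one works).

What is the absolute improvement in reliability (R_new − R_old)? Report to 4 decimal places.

0.1048

R_before = 0.881
R_after = 1 − (1 − 0.881)^2 = 0.9858
ΔR = 0.9858 − 0.881 = 0.1048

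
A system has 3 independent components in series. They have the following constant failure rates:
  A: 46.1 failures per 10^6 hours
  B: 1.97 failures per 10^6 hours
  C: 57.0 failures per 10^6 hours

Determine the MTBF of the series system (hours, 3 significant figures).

9520

Series of exponential components: λ_sys = Σ λ_i
λ_sys = 0.0000461 + 0.00000197 + 0.0000570 = 1.0507e-04 /h
MTBF = 1 / λ_sys = 9520 h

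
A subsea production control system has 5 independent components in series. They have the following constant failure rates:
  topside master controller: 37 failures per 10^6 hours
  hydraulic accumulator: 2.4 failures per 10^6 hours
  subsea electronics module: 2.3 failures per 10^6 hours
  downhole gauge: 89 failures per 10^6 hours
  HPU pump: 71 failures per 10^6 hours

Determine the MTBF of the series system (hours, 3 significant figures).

Series of exponential components: λ_sys = Σ λ_i
λ_sys = 0.000037 + 0.0000024 + 0.0000023 + 0.000089 + 0.000071 = 2.0170e-04 /h
MTBF = 1 / λ_sys = 4960 h

4960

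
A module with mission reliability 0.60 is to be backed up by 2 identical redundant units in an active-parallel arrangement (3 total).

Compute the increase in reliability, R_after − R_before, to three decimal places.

R_before = 0.60
R_after = 1 − (1 − 0.60)^3 = 0.936
ΔR = 0.936 − 0.60 = 0.336

0.336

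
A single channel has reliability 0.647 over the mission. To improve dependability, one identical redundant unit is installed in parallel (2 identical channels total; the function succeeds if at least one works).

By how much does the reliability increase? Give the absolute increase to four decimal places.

0.2284

R_before = 0.647
R_after = 1 − (1 − 0.647)^2 = 0.8754
ΔR = 0.8754 − 0.647 = 0.2284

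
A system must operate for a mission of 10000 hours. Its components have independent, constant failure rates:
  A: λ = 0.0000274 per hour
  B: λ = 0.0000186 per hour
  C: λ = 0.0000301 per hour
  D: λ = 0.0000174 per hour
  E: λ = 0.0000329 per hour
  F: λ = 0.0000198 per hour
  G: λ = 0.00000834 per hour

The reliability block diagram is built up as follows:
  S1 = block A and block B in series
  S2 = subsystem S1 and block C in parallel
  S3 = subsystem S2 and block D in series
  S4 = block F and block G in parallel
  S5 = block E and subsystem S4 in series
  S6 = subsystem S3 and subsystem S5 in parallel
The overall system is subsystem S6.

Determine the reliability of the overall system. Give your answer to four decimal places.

R(A) = exp(−0.0000274 × 10000) = 0.760332
R(B) = exp(−0.0000186 × 10000) = 0.830274
R(C) = exp(−0.0000301 × 10000) = 0.740078
R(D) = exp(−0.0000174 × 10000) = 0.840297
R(E) = exp(−0.0000329 × 10000) = 0.719643
R(F) = exp(−0.0000198 × 10000) = 0.820370
R(G) = exp(−0.00000834 × 10000) = 0.919983
Series (A and B): 0.760332 × 0.830274 = 0.631284
Parallel ([0.631284] and C): 1 − (1 − 0.631284)(1 − 0.740078) = 0.904163
Series ([0.904163] and D): 0.904163 × 0.840297 = 0.759765
Parallel (F and G): 1 − (1 − 0.820370)(1 − 0.919983) = 0.985627
Series (E and [0.985627]): 0.719643 × 0.985627 = 0.709300
Parallel ([0.759765] and [0.709300]): 1 − (1 − 0.759765)(1 − 0.709300) = 0.9302

0.9302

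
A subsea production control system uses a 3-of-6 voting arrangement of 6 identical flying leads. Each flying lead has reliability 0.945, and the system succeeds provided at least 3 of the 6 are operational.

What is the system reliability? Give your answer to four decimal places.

0.9999

R = Σ_{i=3}^{6} C(6,i) p^i (1−p)^{6−i} with p = 0.945
C(6,3)·0.945^3·0.055^3 = 0.002808
C(6,4)·0.945^4·0.055^2 = 0.036186
C(6,5)·0.945^5·0.055^1 = 0.248698
C(6,6)·0.945^6·0.055^0 = 0.712182
Sum = 0.9999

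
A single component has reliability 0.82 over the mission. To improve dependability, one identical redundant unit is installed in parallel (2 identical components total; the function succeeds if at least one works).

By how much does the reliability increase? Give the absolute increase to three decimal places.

R_before = 0.82
R_after = 1 − (1 − 0.82)^2 = 0.968
ΔR = 0.968 − 0.82 = 0.148

0.148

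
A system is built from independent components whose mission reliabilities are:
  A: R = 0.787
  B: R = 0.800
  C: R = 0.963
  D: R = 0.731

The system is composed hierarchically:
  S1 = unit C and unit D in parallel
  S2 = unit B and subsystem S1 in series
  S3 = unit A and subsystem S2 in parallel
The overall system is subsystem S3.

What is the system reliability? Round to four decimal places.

0.9557

Parallel (C and D): 1 − (1 − 0.963000)(1 − 0.731000) = 0.990047
Series (B and [0.990047]): 0.800000 × 0.990047 = 0.792038
Parallel (A and [0.792038]): 1 − (1 − 0.787000)(1 − 0.792038) = 0.9557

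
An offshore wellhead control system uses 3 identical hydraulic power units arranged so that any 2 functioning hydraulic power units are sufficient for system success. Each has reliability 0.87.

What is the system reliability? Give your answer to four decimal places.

0.9537

R = Σ_{i=2}^{3} C(3,i) p^i (1−p)^{3−i} with p = 0.87
C(3,2)·0.87^2·0.13^1 = 0.295191
C(3,3)·0.87^3·0.13^0 = 0.658503
Sum = 0.9537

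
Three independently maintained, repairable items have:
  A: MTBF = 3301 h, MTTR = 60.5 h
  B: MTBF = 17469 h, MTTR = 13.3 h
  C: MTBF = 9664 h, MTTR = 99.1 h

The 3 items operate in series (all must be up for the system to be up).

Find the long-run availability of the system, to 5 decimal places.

0.97129

A(A) = MTBF/(MTBF+MTTR) = 3301/(3301+60.5) = 0.982002
A(B) = MTBF/(MTBF+MTTR) = 17469/(17469+13.3) = 0.999239
A(C) = MTBF/(MTBF+MTTR) = 9664/(9664+99.1) = 0.989850
Series availability: 0.982002 × 0.999239 × 0.989850 = 0.97129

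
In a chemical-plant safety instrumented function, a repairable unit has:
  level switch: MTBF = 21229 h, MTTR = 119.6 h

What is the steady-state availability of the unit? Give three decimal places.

A(level switch) = MTBF/(MTBF+MTTR) = 21229/(21229+119.6) = 0.994

0.994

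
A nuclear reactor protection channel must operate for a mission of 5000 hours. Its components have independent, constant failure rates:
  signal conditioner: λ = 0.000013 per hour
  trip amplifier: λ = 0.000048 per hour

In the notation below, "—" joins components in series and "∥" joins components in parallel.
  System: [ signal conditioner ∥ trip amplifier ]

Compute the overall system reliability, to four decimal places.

0.9866

R(signal conditioner) = exp(−0.000013 × 5000) = 0.937067
R(trip amplifier) = exp(−0.000048 × 5000) = 0.786628
Parallel (signal conditioner and trip amplifier): 1 − (1 − 0.937067)(1 − 0.786628) = 0.9866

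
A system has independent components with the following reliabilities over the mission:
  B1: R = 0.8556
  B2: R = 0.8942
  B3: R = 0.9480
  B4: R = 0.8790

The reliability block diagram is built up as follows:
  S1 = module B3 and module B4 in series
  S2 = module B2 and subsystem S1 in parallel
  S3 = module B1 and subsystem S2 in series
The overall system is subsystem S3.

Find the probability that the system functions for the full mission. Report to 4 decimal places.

0.8405

Series (B3 and B4): 0.948000 × 0.879000 = 0.833292
Parallel (B2 and [0.833292]): 1 − (1 − 0.894200)(1 − 0.833292) = 0.982362
Series (B1 and [0.982362]): 0.855600 × 0.982362 = 0.8405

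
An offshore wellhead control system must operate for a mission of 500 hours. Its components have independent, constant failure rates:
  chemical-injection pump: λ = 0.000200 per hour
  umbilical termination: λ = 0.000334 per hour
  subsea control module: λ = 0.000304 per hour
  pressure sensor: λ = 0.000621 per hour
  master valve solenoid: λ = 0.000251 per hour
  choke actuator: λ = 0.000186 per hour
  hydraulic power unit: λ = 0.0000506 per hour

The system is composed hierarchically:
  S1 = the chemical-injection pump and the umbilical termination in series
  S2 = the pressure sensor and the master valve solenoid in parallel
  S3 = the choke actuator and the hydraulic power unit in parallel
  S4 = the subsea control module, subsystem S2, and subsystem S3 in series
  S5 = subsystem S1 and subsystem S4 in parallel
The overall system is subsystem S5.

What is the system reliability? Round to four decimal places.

R(chemical-injection pump) = exp(−0.000200 × 500) = 0.904837
R(umbilical termination) = exp(−0.000334 × 500) = 0.846200
R(subsea control module) = exp(−0.000304 × 500) = 0.858988
R(pressure sensor) = exp(−0.000621 × 500) = 0.733080
R(master valve solenoid) = exp(−0.000251 × 500) = 0.882056
R(choke actuator) = exp(−0.000186 × 500) = 0.911194
R(hydraulic power unit) = exp(−0.0000506 × 500) = 0.975017
Series (chemical-injection pump and umbilical termination): 0.904837 × 0.846200 = 0.765673
Parallel (pressure sensor and master valve solenoid): 1 − (1 − 0.733080)(1 − 0.882056) = 0.968518
Parallel (choke actuator and hydraulic power unit): 1 − (1 − 0.911194)(1 − 0.975017) = 0.997781
Series (subsea control module, [0.968518], and [0.997781]): 0.858988 × 0.968518 × 0.997781 = 0.830099
Parallel ([0.765673] and [0.830099]): 1 − (1 − 0.765673)(1 − 0.830099) = 0.9602

0.9602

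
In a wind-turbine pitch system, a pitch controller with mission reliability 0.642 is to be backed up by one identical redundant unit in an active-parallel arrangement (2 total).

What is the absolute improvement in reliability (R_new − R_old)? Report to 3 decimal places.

0.230

R_before = 0.642
R_after = 1 − (1 − 0.642)^2 = 0.872
ΔR = 0.872 − 0.642 = 0.230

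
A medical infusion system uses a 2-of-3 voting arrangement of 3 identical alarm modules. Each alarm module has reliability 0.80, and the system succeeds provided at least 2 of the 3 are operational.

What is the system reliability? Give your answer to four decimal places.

R = Σ_{i=2}^{3} C(3,i) p^i (1−p)^{3−i} with p = 0.80
C(3,2)·0.80^2·0.20^1 = 0.384000
C(3,3)·0.80^3·0.20^0 = 0.512000
Sum = 0.8960

0.8960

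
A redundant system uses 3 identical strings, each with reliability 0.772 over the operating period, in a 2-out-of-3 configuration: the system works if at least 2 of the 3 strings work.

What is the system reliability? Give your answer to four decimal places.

R = Σ_{i=2}^{3} C(3,i) p^i (1−p)^{3−i} with p = 0.772
C(3,2)·0.772^2·0.228^1 = 0.407653
C(3,3)·0.772^3·0.228^0 = 0.460100
Sum = 0.8678

0.8678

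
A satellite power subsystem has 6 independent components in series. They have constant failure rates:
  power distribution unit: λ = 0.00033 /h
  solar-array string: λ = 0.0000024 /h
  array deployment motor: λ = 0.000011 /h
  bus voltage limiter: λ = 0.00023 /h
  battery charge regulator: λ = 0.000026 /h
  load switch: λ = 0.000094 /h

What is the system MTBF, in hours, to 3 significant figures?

Series of exponential components: λ_sys = Σ λ_i
λ_sys = 0.00033 + 0.0000024 + 0.000011 + 0.00023 + 0.000026 + 0.000094 = 6.9340e-04 /h
MTBF = 1 / λ_sys = 1440 h

1440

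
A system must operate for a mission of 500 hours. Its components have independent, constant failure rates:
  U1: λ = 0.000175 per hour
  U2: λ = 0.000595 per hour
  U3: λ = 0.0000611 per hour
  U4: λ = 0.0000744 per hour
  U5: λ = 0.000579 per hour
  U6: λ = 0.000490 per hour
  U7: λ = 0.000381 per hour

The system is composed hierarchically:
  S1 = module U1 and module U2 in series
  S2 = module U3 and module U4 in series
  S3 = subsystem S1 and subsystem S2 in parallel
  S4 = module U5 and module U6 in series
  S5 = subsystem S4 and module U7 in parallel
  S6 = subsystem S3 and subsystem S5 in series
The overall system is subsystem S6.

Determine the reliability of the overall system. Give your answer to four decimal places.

0.9088

R(U1) = exp(−0.000175 × 500) = 0.916219
R(U2) = exp(−0.000595 × 500) = 0.742673
R(U3) = exp(−0.0000611 × 500) = 0.969912
R(U4) = exp(−0.0000744 × 500) = 0.963483
R(U5) = exp(−0.000579 × 500) = 0.748638
R(U6) = exp(−0.000490 × 500) = 0.782705
R(U7) = exp(−0.000381 × 500) = 0.826546
Series (U1 and U2): 0.916219 × 0.742673 = 0.680451
Series (U3 and U4): 0.969912 × 0.963483 = 0.934494
Parallel ([0.680451] and [0.934494]): 1 − (1 − 0.680451)(1 − 0.934494) = 0.979068
Series (U5 and U6): 0.748638 × 0.782705 = 0.585963
Parallel ([0.585963] and U7): 1 − (1 − 0.585963)(1 − 0.826546) = 0.928184
Series ([0.979068] and [0.928184]): 0.979068 × 0.928184 = 0.9088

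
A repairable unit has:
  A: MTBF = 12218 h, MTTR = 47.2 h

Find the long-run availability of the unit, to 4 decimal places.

0.9962

A(A) = MTBF/(MTBF+MTTR) = 12218/(12218+47.2) = 0.9962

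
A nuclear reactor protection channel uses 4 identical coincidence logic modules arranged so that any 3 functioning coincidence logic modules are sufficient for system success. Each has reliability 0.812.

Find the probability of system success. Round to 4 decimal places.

0.8373

R = Σ_{i=3}^{4} C(4,i) p^i (1−p)^{4−i} with p = 0.812
C(4,3)·0.812^3·0.188^1 = 0.402611
C(4,4)·0.812^4·0.188^0 = 0.434735
Sum = 0.8373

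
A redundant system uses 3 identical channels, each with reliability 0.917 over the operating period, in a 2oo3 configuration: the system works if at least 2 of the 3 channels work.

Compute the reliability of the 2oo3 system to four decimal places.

R = Σ_{i=2}^{3} C(3,i) p^i (1−p)^{3−i} with p = 0.917
C(3,2)·0.917^2·0.083^1 = 0.209381
C(3,3)·0.917^3·0.083^0 = 0.771095
Sum = 0.9805

0.9805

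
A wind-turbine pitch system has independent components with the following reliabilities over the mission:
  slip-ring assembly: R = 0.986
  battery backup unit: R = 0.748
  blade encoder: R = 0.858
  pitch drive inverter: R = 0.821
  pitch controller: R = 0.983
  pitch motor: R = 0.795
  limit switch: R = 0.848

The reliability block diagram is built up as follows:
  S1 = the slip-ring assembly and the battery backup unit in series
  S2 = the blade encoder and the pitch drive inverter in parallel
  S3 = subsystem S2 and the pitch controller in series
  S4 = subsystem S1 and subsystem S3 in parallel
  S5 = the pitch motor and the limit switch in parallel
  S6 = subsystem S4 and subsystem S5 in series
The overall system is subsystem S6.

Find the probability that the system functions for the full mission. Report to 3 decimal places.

0.958

Series (slip-ring assembly and battery backup unit): 0.98600 × 0.74800 = 0.73753
Parallel (blade encoder and pitch drive inverter): 1 − (1 − 0.85800)(1 − 0.82100) = 0.97458
Series ([0.97458] and pitch controller): 0.97458 × 0.98300 = 0.95801
Parallel ([0.73753] and [0.95801]): 1 − (1 − 0.73753)(1 − 0.95801) = 0.98898
Parallel (pitch motor and limit switch): 1 − (1 − 0.79500)(1 − 0.84800) = 0.96884
Series ([0.98898] and [0.96884]): 0.98898 × 0.96884 = 0.958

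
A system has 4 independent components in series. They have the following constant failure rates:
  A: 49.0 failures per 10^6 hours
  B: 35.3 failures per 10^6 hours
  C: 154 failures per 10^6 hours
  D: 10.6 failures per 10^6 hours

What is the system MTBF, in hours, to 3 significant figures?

4020

Series of exponential components: λ_sys = Σ λ_i
λ_sys = 0.0000490 + 0.0000353 + 0.000154 + 0.0000106 = 2.4890e-04 /h
MTBF = 1 / λ_sys = 4020 h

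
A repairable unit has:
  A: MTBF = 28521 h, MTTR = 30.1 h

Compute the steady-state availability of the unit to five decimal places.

0.99895

A(A) = MTBF/(MTBF+MTTR) = 28521/(28521+30.1) = 0.99895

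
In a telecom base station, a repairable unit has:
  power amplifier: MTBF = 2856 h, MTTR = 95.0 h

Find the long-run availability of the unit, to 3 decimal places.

0.968

A(power amplifier) = MTBF/(MTBF+MTTR) = 2856/(2856+95.0) = 0.968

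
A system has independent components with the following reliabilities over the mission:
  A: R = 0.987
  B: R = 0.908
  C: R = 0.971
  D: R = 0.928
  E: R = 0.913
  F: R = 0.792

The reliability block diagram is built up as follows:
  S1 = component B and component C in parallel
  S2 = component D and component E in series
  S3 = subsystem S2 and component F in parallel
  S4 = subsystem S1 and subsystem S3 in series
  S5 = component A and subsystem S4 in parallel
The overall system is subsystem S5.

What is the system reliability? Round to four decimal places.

Parallel (B and C): 1 − (1 − 0.908000)(1 − 0.971000) = 0.997332
Series (D and E): 0.928000 × 0.913000 = 0.847264
Parallel ([0.847264] and F): 1 − (1 − 0.847264)(1 − 0.792000) = 0.968231
Series ([0.997332] and [0.968231]): 0.997332 × 0.968231 = 0.965648
Parallel (A and [0.965648]): 1 − (1 − 0.987000)(1 − 0.965648) = 0.9996

0.9996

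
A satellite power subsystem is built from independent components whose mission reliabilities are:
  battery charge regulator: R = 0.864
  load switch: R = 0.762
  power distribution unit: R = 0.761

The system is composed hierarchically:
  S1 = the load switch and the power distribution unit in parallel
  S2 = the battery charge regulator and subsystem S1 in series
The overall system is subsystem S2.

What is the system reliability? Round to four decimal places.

0.8149

Parallel (load switch and power distribution unit): 1 − (1 − 0.762000)(1 − 0.761000) = 0.943118
Series (battery charge regulator and [0.943118]): 0.864000 × 0.943118 = 0.8149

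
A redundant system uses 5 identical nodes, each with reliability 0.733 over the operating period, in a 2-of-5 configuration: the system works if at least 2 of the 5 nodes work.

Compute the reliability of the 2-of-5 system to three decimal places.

0.980

R = Σ_{i=2}^{5} C(5,i) p^i (1−p)^{5−i} with p = 0.733
C(5,2)·0.733^2·0.267^3 = 0.10227
C(5,3)·0.733^3·0.267^2 = 0.28076
C(5,4)·0.733^4·0.267^1 = 0.38539
C(5,5)·0.733^5·0.267^0 = 0.21160
Sum = 0.980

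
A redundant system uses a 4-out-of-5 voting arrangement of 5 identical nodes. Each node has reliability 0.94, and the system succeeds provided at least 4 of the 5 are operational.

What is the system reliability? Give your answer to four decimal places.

R = Σ_{i=4}^{5} C(5,i) p^i (1−p)^{5−i} with p = 0.94
C(5,4)·0.94^4·0.06^1 = 0.234225
C(5,5)·0.94^5·0.06^0 = 0.733904
Sum = 0.9681

0.9681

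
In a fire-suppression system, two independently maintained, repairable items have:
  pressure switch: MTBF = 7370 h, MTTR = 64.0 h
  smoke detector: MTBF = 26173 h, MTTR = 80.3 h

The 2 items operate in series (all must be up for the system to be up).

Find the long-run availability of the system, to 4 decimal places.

0.9884

A(pressure switch) = MTBF/(MTBF+MTTR) = 7370/(7370+64.0) = 0.991391
A(smoke detector) = MTBF/(MTBF+MTTR) = 26173/(26173+80.3) = 0.996941
Series availability: 0.991391 × 0.996941 = 0.9884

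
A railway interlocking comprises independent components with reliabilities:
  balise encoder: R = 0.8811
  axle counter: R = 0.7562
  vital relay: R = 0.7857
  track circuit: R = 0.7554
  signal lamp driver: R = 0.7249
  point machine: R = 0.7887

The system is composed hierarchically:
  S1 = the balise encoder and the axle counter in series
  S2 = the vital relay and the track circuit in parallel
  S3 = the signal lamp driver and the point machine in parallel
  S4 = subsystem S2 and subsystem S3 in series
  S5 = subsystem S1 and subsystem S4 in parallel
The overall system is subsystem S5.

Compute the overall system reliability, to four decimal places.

0.9641

Series (balise encoder and axle counter): 0.881100 × 0.756200 = 0.666288
Parallel (vital relay and track circuit): 1 − (1 − 0.785700)(1 − 0.755400) = 0.947582
Parallel (signal lamp driver and point machine): 1 − (1 − 0.724900)(1 − 0.788700) = 0.941871
Series ([0.947582] and [0.941871]): 0.947582 × 0.941871 = 0.892500
Parallel ([0.666288] and [0.892500]): 1 − (1 − 0.666288)(1 − 0.892500) = 0.9641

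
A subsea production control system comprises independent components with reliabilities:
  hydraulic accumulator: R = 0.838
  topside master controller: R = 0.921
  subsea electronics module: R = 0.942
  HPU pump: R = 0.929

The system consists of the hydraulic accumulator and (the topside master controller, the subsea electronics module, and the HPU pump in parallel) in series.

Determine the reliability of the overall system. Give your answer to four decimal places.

Parallel (topside master controller, subsea electronics module, and HPU pump): 1 − (1 − 0.921000)(1 − 0.942000)(1 − 0.929000) = 0.999675
Series (hydraulic accumulator and [0.999675]): 0.838000 × 0.999675 = 0.8377

0.8377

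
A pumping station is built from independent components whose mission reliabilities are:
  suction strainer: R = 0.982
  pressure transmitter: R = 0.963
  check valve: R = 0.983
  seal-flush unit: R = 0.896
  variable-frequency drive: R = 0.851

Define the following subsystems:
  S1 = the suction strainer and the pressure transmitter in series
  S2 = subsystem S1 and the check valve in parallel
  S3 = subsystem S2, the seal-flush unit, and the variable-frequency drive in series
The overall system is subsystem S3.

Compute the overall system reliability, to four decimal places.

0.7618

Series (suction strainer and pressure transmitter): 0.982000 × 0.963000 = 0.945666
Parallel ([0.945666] and check valve): 1 − (1 − 0.945666)(1 − 0.983000) = 0.999076
Series ([0.999076], seal-flush unit, and variable-frequency drive): 0.999076 × 0.896000 × 0.851000 = 0.7618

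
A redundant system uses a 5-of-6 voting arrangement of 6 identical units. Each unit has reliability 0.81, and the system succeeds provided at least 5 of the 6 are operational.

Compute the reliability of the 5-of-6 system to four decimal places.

0.6799

R = Σ_{i=5}^{6} C(6,i) p^i (1−p)^{6−i} with p = 0.81
C(6,5)·0.81^5·0.19^1 = 0.397493
C(6,6)·0.81^6·0.19^0 = 0.282430
Sum = 0.6799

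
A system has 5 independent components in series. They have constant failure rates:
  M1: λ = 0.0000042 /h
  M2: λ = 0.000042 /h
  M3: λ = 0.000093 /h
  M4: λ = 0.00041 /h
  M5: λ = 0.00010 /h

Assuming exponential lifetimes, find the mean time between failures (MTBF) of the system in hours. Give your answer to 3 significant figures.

Series of exponential components: λ_sys = Σ λ_i
λ_sys = 0.0000042 + 0.000042 + 0.000093 + 0.00041 + 0.00010 = 6.4920e-04 /h
MTBF = 1 / λ_sys = 1540 h

1540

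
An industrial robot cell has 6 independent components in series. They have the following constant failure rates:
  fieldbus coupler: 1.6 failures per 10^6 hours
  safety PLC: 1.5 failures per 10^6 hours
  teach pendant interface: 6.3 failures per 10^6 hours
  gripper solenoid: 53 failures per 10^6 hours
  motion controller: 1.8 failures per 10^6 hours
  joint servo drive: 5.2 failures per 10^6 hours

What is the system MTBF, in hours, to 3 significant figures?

14400

Series of exponential components: λ_sys = Σ λ_i
λ_sys = 0.0000016 + 0.0000015 + 0.0000063 + 0.000053 + 0.0000018 + 0.0000052 = 6.9400e-05 /h
MTBF = 1 / λ_sys = 14400 h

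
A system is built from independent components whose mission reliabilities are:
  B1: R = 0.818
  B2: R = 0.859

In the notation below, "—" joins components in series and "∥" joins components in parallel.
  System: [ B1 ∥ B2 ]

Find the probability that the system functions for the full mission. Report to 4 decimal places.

0.9743

Parallel (B1 and B2): 1 − (1 − 0.818000)(1 − 0.859000) = 0.9743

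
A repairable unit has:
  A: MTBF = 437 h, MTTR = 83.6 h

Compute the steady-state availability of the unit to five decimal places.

0.83942

A(A) = MTBF/(MTBF+MTTR) = 437/(437+83.6) = 0.83942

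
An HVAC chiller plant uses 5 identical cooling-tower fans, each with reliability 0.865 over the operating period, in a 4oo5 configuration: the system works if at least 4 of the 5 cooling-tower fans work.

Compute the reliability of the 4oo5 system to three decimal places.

R = Σ_{i=4}^{5} C(5,i) p^i (1−p)^{5−i} with p = 0.865
C(5,4)·0.865^4·0.135^1 = 0.37789
C(5,5)·0.865^5·0.135^0 = 0.48426
Sum = 0.862

0.862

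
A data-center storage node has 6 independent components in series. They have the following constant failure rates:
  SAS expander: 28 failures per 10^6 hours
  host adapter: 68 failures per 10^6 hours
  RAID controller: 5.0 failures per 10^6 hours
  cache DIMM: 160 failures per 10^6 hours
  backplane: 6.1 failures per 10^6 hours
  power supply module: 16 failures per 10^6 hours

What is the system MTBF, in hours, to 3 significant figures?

3530

Series of exponential components: λ_sys = Σ λ_i
λ_sys = 0.000028 + 0.000068 + 0.0000050 + 0.00016 + 0.0000061 + 0.000016 = 2.8310e-04 /h
MTBF = 1 / λ_sys = 3530 h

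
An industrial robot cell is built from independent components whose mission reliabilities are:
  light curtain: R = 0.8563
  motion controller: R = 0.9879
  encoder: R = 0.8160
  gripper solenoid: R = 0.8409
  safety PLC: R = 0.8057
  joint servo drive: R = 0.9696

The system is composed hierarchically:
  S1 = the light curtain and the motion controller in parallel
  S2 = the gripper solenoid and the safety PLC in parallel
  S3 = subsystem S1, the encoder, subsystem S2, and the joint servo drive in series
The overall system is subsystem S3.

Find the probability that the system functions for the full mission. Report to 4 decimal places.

0.7654

Parallel (light curtain and motion controller): 1 − (1 − 0.856300)(1 − 0.987900) = 0.998261
Parallel (gripper solenoid and safety PLC): 1 − (1 − 0.840900)(1 − 0.805700) = 0.969087
Series ([0.998261], encoder, [0.969087], and joint servo drive): 0.998261 × 0.816000 × 0.969087 × 0.969600 = 0.7654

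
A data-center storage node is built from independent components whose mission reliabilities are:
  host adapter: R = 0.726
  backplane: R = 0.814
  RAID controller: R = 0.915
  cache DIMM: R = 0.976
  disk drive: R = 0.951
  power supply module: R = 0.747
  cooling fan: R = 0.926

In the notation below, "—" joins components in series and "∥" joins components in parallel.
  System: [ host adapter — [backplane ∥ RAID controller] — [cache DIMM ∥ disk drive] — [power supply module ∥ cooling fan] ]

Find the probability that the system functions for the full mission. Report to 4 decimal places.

0.7003

Parallel (backplane and RAID controller): 1 − (1 − 0.814000)(1 − 0.915000) = 0.984190
Parallel (cache DIMM and disk drive): 1 − (1 − 0.976000)(1 − 0.951000) = 0.998824
Parallel (power supply module and cooling fan): 1 − (1 − 0.747000)(1 − 0.926000) = 0.981278
Series (host adapter, [0.984190], [0.998824], and [0.981278]): 0.726000 × 0.984190 × 0.998824 × 0.981278 = 0.7003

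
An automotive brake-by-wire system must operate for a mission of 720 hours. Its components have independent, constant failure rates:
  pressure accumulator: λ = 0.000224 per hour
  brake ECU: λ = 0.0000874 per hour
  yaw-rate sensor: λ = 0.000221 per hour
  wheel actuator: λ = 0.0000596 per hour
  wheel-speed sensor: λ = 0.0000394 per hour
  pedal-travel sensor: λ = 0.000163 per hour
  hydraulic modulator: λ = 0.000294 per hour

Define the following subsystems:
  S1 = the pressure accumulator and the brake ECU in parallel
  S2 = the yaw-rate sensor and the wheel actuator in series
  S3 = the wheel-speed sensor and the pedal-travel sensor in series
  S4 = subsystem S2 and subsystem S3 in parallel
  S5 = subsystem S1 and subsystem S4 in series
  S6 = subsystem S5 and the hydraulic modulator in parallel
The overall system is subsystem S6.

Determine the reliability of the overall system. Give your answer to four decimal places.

R(pressure accumulator) = exp(−0.000224 × 720) = 0.851054
R(brake ECU) = exp(−0.0000874 × 720) = 0.939011
R(yaw-rate sensor) = exp(−0.000221 × 720) = 0.852894
R(wheel actuator) = exp(−0.0000596 × 720) = 0.957996
R(wheel-speed sensor) = exp(−0.0000394 × 720) = 0.972031
R(pedal-travel sensor) = exp(−0.000163 × 720) = 0.889265
R(hydraulic modulator) = exp(−0.000294 × 720) = 0.809224
Parallel (pressure accumulator and brake ECU): 1 − (1 − 0.851054)(1 − 0.939011) = 0.990916
Series (yaw-rate sensor and wheel actuator): 0.852894 × 0.957996 = 0.817069
Series (wheel-speed sensor and pedal-travel sensor): 0.972031 × 0.889265 = 0.864393
Parallel ([0.817069] and [0.864393]): 1 − (1 − 0.817069)(1 − 0.864393) = 0.975193
Series ([0.990916] and [0.975193]): 0.990916 × 0.975193 = 0.966334
Parallel ([0.966334] and hydraulic modulator): 1 − (1 − 0.966334)(1 − 0.809224) = 0.9936

0.9936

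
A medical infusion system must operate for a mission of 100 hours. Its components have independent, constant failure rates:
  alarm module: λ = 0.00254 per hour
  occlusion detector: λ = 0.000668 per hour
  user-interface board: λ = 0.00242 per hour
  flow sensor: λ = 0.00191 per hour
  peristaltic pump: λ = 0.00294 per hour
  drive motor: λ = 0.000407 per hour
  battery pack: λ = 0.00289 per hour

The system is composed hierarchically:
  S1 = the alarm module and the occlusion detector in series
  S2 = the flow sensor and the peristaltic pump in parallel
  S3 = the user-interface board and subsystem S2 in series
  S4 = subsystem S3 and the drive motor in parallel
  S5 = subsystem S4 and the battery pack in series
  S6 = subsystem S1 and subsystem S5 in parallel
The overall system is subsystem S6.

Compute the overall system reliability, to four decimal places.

R(alarm module) = exp(−0.00254 × 100) = 0.775692
R(occlusion detector) = exp(−0.000668 × 100) = 0.935382
R(user-interface board) = exp(−0.00242 × 100) = 0.785056
R(flow sensor) = exp(−0.00191 × 100) = 0.826133
R(peristaltic pump) = exp(−0.00294 × 100) = 0.745276
R(drive motor) = exp(−0.000407 × 100) = 0.960117
R(battery pack) = exp(−0.00289 × 100) = 0.749012
Series (alarm module and occlusion detector): 0.775692 × 0.935382 = 0.725568
Parallel (flow sensor and peristaltic pump): 1 − (1 − 0.826133)(1 − 0.745276) = 0.955712
Series (user-interface board and [0.955712]): 0.785056 × 0.955712 = 0.750287
Parallel ([0.750287] and drive motor): 1 − (1 − 0.750287)(1 − 0.960117) = 0.990041
Series ([0.990041] and battery pack): 0.990041 × 0.749012 = 0.741553
Parallel ([0.725568] and [0.741553]): 1 − (1 − 0.725568)(1 − 0.741553) = 0.9291

0.9291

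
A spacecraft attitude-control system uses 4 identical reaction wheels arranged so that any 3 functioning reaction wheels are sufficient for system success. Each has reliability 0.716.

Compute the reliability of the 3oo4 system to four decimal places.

0.6798

R = Σ_{i=3}^{4} C(4,i) p^i (1−p)^{4−i} with p = 0.716
C(4,3)·0.716^3·0.284^1 = 0.416982
C(4,4)·0.716^4·0.284^0 = 0.262816
Sum = 0.6798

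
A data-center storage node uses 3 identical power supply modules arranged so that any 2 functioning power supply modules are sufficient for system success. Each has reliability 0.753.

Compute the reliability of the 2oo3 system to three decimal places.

0.847

R = Σ_{i=2}^{3} C(3,i) p^i (1−p)^{3−i} with p = 0.753
C(3,2)·0.753^2·0.247^1 = 0.42015
C(3,3)·0.753^3·0.247^0 = 0.42696
Sum = 0.847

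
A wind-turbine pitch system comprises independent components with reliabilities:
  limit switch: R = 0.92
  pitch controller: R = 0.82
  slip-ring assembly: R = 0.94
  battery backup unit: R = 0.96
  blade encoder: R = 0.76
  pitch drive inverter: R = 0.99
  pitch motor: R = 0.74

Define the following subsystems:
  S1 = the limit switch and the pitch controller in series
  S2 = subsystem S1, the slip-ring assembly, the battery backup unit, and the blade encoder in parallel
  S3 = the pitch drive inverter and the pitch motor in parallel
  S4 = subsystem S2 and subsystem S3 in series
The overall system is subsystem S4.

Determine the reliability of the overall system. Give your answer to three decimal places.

0.997

Series (limit switch and pitch controller): 0.92000 × 0.82000 = 0.75440
Parallel ([0.75440], slip-ring assembly, battery backup unit, and blade encoder): 1 − (1 − 0.75440)(1 − 0.94000)(1 − 0.96000)(1 − 0.76000) = 0.99986
Parallel (pitch drive inverter and pitch motor): 1 − (1 − 0.99000)(1 − 0.74000) = 0.99740
Series ([0.99986] and [0.99740]): 0.99986 × 0.99740 = 0.997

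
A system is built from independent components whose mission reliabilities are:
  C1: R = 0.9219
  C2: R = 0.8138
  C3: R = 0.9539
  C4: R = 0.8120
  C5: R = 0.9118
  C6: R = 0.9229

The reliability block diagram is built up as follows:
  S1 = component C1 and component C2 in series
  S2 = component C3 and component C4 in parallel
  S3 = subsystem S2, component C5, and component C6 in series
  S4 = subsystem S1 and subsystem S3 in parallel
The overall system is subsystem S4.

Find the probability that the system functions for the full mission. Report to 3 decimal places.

0.959

Series (C1 and C2): 0.92190 × 0.81380 = 0.75024
Parallel (C3 and C4): 1 − (1 − 0.95390)(1 − 0.81200) = 0.99133
Series ([0.99133], C5, and C6): 0.99133 × 0.91180 × 0.92290 = 0.83420
Parallel ([0.75024] and [0.83420]): 1 − (1 − 0.75024)(1 − 0.83420) = 0.959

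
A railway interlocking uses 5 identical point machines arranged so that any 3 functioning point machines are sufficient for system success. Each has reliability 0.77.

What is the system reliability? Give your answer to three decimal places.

0.916

R = Σ_{i=3}^{5} C(5,i) p^i (1−p)^{5−i} with p = 0.77
C(5,3)·0.77^3·0.23^2 = 0.24151
C(5,4)·0.77^4·0.23^1 = 0.40426
C(5,5)·0.77^5·0.23^0 = 0.27068
Sum = 0.916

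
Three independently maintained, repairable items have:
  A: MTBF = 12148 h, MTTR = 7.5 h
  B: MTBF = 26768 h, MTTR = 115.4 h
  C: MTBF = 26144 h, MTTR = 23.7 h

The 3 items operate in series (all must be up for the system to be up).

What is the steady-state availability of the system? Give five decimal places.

A(A) = MTBF/(MTBF+MTTR) = 12148/(12148+7.5) = 0.999383
A(B) = MTBF/(MTBF+MTTR) = 26768/(26768+115.4) = 0.995707
A(C) = MTBF/(MTBF+MTTR) = 26144/(26144+23.7) = 0.999094
Series availability: 0.999383 × 0.995707 × 0.999094 = 0.99419

0.99419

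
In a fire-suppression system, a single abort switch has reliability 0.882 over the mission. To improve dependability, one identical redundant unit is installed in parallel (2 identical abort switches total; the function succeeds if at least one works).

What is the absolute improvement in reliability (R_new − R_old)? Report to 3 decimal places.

R_before = 0.882
R_after = 1 − (1 − 0.882)^2 = 0.986
ΔR = 0.986 − 0.882 = 0.104

0.104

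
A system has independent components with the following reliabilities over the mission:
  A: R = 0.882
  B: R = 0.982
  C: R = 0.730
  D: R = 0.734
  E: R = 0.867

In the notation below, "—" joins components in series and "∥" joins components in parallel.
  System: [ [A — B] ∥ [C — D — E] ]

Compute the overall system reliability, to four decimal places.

0.9283

Series (A and B): 0.882000 × 0.982000 = 0.866124
Series (C, D, and E): 0.730000 × 0.734000 × 0.867000 = 0.464556
Parallel ([0.866124] and [0.464556]): 1 − (1 − 0.866124)(1 − 0.464556) = 0.9283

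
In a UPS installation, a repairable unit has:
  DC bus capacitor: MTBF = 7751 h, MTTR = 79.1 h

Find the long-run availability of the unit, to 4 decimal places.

0.9899

A(DC bus capacitor) = MTBF/(MTBF+MTTR) = 7751/(7751+79.1) = 0.9899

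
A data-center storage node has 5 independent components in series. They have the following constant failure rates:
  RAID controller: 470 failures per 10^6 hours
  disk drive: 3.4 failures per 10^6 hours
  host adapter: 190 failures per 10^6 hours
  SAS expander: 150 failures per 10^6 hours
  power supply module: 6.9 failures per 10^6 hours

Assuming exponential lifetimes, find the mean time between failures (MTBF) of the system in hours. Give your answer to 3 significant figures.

1220

Series of exponential components: λ_sys = Σ λ_i
λ_sys = 0.00047 + 0.0000034 + 0.00019 + 0.00015 + 0.0000069 = 8.2030e-04 /h
MTBF = 1 / λ_sys = 1220 h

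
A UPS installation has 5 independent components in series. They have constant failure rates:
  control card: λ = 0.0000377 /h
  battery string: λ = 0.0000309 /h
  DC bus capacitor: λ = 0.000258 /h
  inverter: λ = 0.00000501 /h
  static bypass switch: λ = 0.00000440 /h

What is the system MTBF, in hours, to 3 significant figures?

Series of exponential components: λ_sys = Σ λ_i
λ_sys = 0.0000377 + 0.0000309 + 0.000258 + 0.00000501 + 0.00000440 = 3.3601e-04 /h
MTBF = 1 / λ_sys = 2980 h

2980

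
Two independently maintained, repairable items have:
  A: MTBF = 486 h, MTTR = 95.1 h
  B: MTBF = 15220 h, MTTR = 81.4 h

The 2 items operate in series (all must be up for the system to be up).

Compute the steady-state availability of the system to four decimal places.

A(A) = MTBF/(MTBF+MTTR) = 486/(486+95.1) = 0.836345
A(B) = MTBF/(MTBF+MTTR) = 15220/(15220+81.4) = 0.994680
Series availability: 0.836345 × 0.994680 = 0.8319

0.8319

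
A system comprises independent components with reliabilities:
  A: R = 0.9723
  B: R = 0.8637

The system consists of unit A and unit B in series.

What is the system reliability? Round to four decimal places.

Series (A and B): 0.972300 × 0.863700 = 0.8398

0.8398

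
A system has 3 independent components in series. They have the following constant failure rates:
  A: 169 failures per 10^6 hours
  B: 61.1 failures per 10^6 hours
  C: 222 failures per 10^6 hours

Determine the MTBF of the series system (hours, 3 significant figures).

Series of exponential components: λ_sys = Σ λ_i
λ_sys = 0.000169 + 0.0000611 + 0.000222 = 4.5210e-04 /h
MTBF = 1 / λ_sys = 2210 h

2210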